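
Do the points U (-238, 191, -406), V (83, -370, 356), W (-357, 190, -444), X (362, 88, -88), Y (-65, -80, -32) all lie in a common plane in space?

Yes

The plane through U, V, W has normal n = UV × UW = (22080, -78480, -67080) and equation n·P = 6989760.
Checking the remaining points: n·X = 6989760, n·Y = 6989760.
All equal 6989760, so all 5 points lie in one plane.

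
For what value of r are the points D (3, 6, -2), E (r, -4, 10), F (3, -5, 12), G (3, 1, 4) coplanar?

Normal to plane DFG: n = (4, 0, 0); plane equation n·P = 12.
Requiring n·E = 12: (4)r + (0) = 12.
So r = 3.

3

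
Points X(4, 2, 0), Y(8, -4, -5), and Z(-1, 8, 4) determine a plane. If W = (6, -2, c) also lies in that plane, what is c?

-4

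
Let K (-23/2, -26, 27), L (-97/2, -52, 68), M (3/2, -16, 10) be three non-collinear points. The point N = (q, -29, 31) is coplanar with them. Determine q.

A normal to the plane is n = KL × KM = (32, -96, -32).
N lies in the plane iff n · KN = 0.
This gives (32)q + (528) = 0, so q = -33/2.

-33/2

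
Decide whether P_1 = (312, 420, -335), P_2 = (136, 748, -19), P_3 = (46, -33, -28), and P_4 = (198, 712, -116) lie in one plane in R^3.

With P_1 as base: P_1P_2 = (-176, 328, 316), P_1P_3 = (-266, -453, 307), P_1P_4 = (-114, 292, 219).
P_1P_3 × P_1P_4 = (-188851, 23256, -129314).
P_1P_2 · (P_1P_3 × P_1P_4) = 2520.
Since 2520 ≠ 0, the four points are not coplanar.

No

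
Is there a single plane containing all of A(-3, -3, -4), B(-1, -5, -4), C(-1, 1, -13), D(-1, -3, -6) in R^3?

No

The four points are coplanar iff the 3×3 determinant with rows AB, AC, AD is zero.
Rows: (2, -2, 0), (2, 4, -9), (2, 0, -2).
Expanding along the first row: (2)(-8) − (-2)(14) + (0)(-8) = 12.
Nonzero ⇒ not coplanar.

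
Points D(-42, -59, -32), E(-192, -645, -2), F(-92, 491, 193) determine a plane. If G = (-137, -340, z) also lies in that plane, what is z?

13

A normal to the plane is n = DE × DF = (-148350, 32250, -111800).
G lies in the plane iff n · DG = 0.
This gives (-111800)z + (1453400) = 0, so z = 13.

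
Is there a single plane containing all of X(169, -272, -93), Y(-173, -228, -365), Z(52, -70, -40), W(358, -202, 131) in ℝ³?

Yes

The four points are coplanar iff the 3×3 determinant with rows XY, XZ, XW is zero.
Rows: (-342, 44, -272), (-117, 202, 53), (189, 70, 224).
Expanding along the first row: (-342)(41538) − (44)(-36225) + (-272)(-46368) = 0.
Zero determinant ⇒ coplanar.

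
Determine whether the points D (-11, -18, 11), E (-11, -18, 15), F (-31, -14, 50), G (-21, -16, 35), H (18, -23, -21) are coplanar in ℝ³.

No

The plane through D, E, F has normal n = DE × DF = (-16, -80, 0) and equation n·P = 1616.
Checking the remaining points: n·G = 1616, n·H = 1552.
Since n·H = 1552 ≠ 1616, H is off the plane and the points are not all coplanar.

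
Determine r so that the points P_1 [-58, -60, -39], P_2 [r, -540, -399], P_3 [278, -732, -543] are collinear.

182

Direction P_1P_3 = (336, -672, -504). From the y-coordinate of P_2, the parameter along the line is τ = (-540 − (-60))/(-672) = 5/7.
Then r = (-58) + 5/7·(336) = 182.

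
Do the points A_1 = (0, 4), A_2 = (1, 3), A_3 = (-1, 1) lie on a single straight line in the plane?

No

A_1A_2 = (1, -1), A_1A_3 = (-1, -3).
If collinear, A_1A_3 would be a scalar multiple of A_1A_2. But (1)·(-3) ≠ (-1)·(-1) (difference -4), so they are not parallel; the points are not collinear.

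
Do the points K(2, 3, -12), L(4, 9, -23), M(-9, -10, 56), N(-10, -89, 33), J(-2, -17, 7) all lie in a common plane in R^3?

The plane through K, L, M has normal n = KL × KM = (265, -15, 40) and equation n·P = 5.
Checking the remaining points: n·N = 5, n·J = 5.
All equal 5, so all 5 points lie in one plane.

Yes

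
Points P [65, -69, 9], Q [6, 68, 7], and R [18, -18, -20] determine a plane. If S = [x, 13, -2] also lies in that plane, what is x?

21

A normal to the plane is n = PQ × PR = (-3871, -1617, 3430).
S lies in the plane iff n · PS = 0.
This gives (-3871)x + (81291) = 0, so x = 21.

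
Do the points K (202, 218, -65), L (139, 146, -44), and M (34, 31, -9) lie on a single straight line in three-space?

KL = (-63, -72, 21), KM = (-168, -187, 56).
Comparing components 2 and 3: (-72)(56) − (21)(-187) = -105 ≠ 0, so KL and KM are not parallel and the points are not collinear.

No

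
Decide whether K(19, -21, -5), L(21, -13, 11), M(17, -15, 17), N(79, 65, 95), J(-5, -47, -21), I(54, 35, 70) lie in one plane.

No

The plane through K, L, M has normal n = KL × KM = (80, -76, 28) and equation n·P = 2976.
Checking the remaining points: n·N = 4040, n·J = 2584, n·I = 3620.
Since n·N = 4040 ≠ 2976, N is off the plane and the points are not all coplanar.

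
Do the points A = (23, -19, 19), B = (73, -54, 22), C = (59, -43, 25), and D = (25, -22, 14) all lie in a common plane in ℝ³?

Yes

With A as base: AB = (50, -35, 3), AC = (36, -24, 6), AD = (2, -3, -5).
AC × AD = (138, 192, -60).
AB · (AC × AD) = 0.
The scalar triple product vanishes, so the four points are coplanar.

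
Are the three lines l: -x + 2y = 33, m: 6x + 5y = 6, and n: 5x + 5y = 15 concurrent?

The three lines meet at one point iff the augmented coefficient matrix [aᵢ bᵢ cᵢ] has rank < 3, i.e. its determinant vanishes.
Here the determinant is 0.
It vanishes, so the lines are concurrent at (-9, 12).

Yes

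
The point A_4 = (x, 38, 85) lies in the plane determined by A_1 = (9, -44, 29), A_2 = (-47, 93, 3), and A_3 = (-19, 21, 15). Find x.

The plane through A_1, A_2, A_3 has equation −228x − 56y + 196z = 6096.
Substituting A_4: (-228)x + (14532) = 6096, so x = 37.

37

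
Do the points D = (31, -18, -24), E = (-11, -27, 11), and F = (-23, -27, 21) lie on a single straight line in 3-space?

DE = (-42, -9, 35), DF = (-54, -9, 45).
DE × DF = (-90, 0, -108).
The cross product is nonzero, so the points do not lie on one line.

No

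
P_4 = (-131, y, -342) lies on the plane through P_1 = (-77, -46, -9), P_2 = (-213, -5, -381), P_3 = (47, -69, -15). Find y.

-22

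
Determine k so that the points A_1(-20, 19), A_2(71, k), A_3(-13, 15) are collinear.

-33

Collinearity: (A_2 − A_1) must be parallel to (A_3 − A_1) = (7, -4).
Cross-multiplying the components: (k − 19)·(7) = (91)·(-4).
Solving gives k = -33.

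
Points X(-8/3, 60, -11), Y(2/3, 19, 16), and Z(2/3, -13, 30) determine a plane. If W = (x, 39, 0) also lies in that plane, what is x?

A normal to the plane is n = XY × XZ = (290, -140/3, -320/3).
W lies in the plane iff n · XW = 0.
This gives (290)x + (580) = 0, so x = -2.

-2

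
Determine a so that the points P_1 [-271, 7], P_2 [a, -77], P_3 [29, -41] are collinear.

254

Collinearity: (P_2 − P_1) must be parallel to (P_3 − P_1) = (300, -48).
Cross-multiplying the components: (a − (-271))·(-48) = (-84)·(300).
Solving gives a = 254.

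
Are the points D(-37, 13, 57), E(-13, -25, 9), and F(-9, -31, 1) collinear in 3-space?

DE = (24, -38, -48), DF = (28, -44, -56).
Comparing components 2 and 3: (-38)(-56) − (-48)(-44) = 16 ≠ 0, so DE and DF are not parallel and the points are not collinear.

No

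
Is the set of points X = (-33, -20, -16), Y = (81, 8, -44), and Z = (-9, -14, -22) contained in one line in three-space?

No

XY = (114, 28, -28), XZ = (24, 6, -6).
Comparing components 3 and 1: (-28)(24) − (114)(-6) = 12 ≠ 0, so XY and XZ are not parallel and the points are not collinear.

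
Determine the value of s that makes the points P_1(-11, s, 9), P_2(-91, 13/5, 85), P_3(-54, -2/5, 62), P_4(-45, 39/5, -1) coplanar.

1/5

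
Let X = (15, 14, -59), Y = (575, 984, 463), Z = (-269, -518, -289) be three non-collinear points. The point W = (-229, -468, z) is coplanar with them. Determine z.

-235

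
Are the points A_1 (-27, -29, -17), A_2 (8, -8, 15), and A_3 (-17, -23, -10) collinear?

A_1A_2 = (35, 21, 32), A_1A_3 = (10, 6, 7).
Comparing components 2 and 3: (21)(7) − (32)(6) = -45 ≠ 0, so A_1A_2 and A_1A_3 are not parallel and the points are not collinear.

No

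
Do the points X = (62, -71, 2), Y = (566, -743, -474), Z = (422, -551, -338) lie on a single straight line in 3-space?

Yes

XY = (504, -672, -476), XZ = (360, -480, -340).
XY × XZ = (0, 0, 0).
The cross product vanishes, so the three points are collinear.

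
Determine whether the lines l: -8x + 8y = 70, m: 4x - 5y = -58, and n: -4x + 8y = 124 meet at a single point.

No

Intersecting l and m: solving the 2×2 system gives (x, y) = (57/4, 23).
Substitute into n: (-4)(57/4) + (8)(23) = 127.
But n requires 124 ≠ 127, so the three lines have no common point.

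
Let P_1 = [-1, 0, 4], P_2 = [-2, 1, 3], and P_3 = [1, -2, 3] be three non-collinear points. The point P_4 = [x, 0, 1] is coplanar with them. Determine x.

-1

The plane through P_1, P_2, P_3 has equation −3x − 3y = 3.
Substituting P_4: (-3)x + (0) = 3, so x = -1.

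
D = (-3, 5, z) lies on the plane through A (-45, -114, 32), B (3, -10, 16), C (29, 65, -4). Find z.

The plane through A, B, C has equation −880x + 544y + 896z = 6256.
Substituting D: (896)z + (5360) = 6256, so z = 1.

1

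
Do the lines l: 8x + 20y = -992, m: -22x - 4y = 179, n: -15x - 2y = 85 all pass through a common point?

No

Lines aᵢx + bᵢy = cᵢ with pairwise distinct directions are concurrent exactly when det[aᵢ bᵢ cᵢ] = 0.
Here the determinant is -284.
Nonzero, so no common point exists.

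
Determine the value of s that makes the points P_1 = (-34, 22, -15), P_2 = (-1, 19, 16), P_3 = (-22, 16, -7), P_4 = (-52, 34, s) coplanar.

Normal to plane P_1P_2P_3: n = (162, 108, -162); plane equation n·P = -702.
Requiring n·P_4 = -702: (-162)s + (-4752) = -702.
So s = -25.

-25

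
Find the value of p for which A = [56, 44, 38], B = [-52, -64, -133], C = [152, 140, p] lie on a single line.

Direction AB = (-108, -108, -171). From the x-coordinate of C, the parameter along the line is τ = (152 − 56)/(-108) = -8/9.
Then p = 38 + (-8/9)·(-171) = 190.

190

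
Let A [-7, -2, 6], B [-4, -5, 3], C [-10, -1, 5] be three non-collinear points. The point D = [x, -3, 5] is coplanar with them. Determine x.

-6

Coplanarity requires AB · (AC × AD) = 0.
AB = (3, -3, -3), AC = (-3, 1, -1); the triple product is linear in x with coefficient 6 and constant term 36.
Setting it to zero: x = -6.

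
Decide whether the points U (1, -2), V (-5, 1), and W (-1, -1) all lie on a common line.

Yes

UV = (-6, 3), UW = (-2, 1).
det[UV; UW] = (-6)(1) − (3)(-2) = 0.
The determinant is zero, so the points are collinear.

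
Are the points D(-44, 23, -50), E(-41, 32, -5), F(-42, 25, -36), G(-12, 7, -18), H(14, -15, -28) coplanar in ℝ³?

Yes

The plane through D, E, F has normal n = DE × DF = (36, 48, -12) and equation n·P = 120.
Checking the remaining points: n·G = 120, n·H = 120.
All equal 120, so all 5 points lie in one plane.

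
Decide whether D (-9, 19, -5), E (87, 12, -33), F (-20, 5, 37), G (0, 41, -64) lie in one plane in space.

The four points are coplanar iff the 3×3 determinant with rows DE, DF, DG is zero.
Rows: (96, -7, -28), (-11, -14, 42), (9, 22, -59).
Expanding along the first row: (96)(-98) − (-7)(271) + (-28)(-116) = -4263.
Nonzero ⇒ not coplanar.

No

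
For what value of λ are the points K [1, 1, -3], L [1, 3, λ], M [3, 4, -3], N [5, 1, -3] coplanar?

Normal to plane KMN: n = (0, 0, -12); plane equation n·P = 36.
Requiring n·L = 36: (-12)λ + (0) = 36.
So λ = -3.

-3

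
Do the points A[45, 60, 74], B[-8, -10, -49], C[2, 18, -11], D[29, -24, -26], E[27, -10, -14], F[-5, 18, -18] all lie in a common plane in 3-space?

The plane through A, B, C has normal n = AB × AC = (784, 784, -784) and equation n·P = 24304.
Checking the remaining points: n·D = 24304, n·E = 24304, n·F = 24304.
All equal 24304, so all 6 points lie in one plane.

Yes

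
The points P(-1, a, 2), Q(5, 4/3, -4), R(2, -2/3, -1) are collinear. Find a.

-8/3

Collinearity requires PQ × PR = 0; each component is linear in a.
The x-component gives (-3)a + (-8) = 0, so a = -8/3.
The remaining components then also vanish.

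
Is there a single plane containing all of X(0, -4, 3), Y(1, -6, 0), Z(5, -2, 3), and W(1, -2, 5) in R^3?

A normal to the plane through X, Y, Z is n = XY × XZ = (6, -15, 12).
The plane has equation n·P = 96. For W: n·W = 96.
Equal, so W lies in the plane and all four are coplanar.

Yes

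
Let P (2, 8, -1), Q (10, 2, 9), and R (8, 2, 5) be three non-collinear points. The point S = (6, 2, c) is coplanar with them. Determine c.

1

The plane through P, Q, R has equation 24x + 12y − 12z = 156.
Substituting S: (-12)c + (168) = 156, so c = 1.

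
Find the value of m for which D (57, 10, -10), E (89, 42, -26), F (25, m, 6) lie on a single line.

Direction DE = (32, 32, -16). From the x-coordinate of F, the parameter along the line is τ = (25 − 57)/32 = -1.
Then m = 10 + (-1)·(32) = -22.

-22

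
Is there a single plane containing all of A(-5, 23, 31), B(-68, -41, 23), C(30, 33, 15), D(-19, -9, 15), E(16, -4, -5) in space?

The plane through A, B, C has normal n = AB × AC = (1104, -1288, 1610) and equation n·P = 14766.
Checking the remaining points: n·D = 14766, n·E = 14766.
All equal 14766, so all 5 points lie in one plane.

Yes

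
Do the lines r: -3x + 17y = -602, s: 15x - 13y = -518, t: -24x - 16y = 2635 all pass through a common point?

No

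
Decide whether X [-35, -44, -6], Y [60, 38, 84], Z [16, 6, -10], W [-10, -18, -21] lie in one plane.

Yes

A normal to the plane through X, Y, Z is n = XY × XZ = (-4828, 4970, 568).
The plane has equation n·P = -53108. For W: n·W = -53108.
Equal, so W lies in the plane and all four are coplanar.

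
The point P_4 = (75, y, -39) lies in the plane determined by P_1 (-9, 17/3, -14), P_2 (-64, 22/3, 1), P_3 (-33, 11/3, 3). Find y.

11/3

Coplanarity requires P_1P_2 · (P_1P_3 × P_1P_4) = 0.
P_1P_2 = (-55, 5/3, 15), P_1P_3 = (-24, -2, 17); the triple product is linear in y with coefficient 575 and constant term -6325/3.
Setting it to zero: y = 11/3.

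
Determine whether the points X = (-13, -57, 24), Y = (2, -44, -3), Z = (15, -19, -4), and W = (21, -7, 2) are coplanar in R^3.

No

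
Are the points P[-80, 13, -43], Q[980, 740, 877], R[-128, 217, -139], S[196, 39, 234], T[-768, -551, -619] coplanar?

The plane through P, Q, R has normal n = PQ × PR = (-257472, 57600, 251136) and equation n·X = 10547712.
Checking the remaining points: n·S = 10547712, n·T = 10547712.
All equal 10547712, so all 5 points lie in one plane.

Yes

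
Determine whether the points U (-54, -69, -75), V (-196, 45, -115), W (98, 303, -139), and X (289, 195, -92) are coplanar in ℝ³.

No

A normal to the plane through U, V, W is n = UV × UW = (7584, -15168, -70152).
The plane has equation n·P = 5898456. For X: n·X = 5688000.
5688000 ≠ 5898456, so X is off the plane.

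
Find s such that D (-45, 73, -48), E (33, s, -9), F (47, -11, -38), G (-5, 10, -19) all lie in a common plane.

The points are coplanar iff DE · (DF × DG) = 0.
Expanding, this is linear in s: (-2268)s + (-70308) = 0.
So s = -31.

-31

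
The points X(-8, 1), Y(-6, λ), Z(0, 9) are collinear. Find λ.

3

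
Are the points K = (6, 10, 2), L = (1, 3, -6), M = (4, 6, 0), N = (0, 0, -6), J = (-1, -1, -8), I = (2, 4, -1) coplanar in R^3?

The plane through K, L, M has normal n = KL × KM = (-18, 6, 6) and equation n·P = -36.
Checking the remaining points: n·N = -36, n·J = -36, n·I = -18.
Since n·I = -18 ≠ -36, I is off the plane and the points are not all coplanar.

No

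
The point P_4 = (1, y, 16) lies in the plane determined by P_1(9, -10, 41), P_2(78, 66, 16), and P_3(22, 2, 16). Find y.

-22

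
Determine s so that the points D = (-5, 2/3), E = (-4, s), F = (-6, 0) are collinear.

4/3

Collinearity: (E − D) must be parallel to (F − D) = (-1, -2/3).
Cross-multiplying the components: (s − 2/3)·(-1) = (1)·(-2/3).
Solving gives s = 4/3.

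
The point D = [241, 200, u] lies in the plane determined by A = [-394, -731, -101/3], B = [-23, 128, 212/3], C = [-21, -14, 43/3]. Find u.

-193/3

The plane through A, B, C has equation −33575x + (63325/3)y − 54400z = -370175.
Substituting D: (-54400)u + (-11609725/3) = -370175, so u = -193/3.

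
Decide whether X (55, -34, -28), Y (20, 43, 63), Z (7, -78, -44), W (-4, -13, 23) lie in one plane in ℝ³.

Yes

The four points are coplanar iff the 3×3 determinant with rows XY, XZ, XW is zero.
Rows: (-35, 77, 91), (-48, -44, -16), (-59, 21, 51).
Expanding along the first row: (-35)(-1908) − (77)(-3392) + (91)(-3604) = 0.
Zero determinant ⇒ coplanar.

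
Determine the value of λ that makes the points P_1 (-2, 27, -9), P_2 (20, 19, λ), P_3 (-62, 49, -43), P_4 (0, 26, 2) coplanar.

Normal to plane P_1P_3P_4: n = (208, 592, 16); plane equation n·P = 15424.
Requiring n·P_2 = 15424: (16)λ + (15408) = 15424.
So λ = 1.

1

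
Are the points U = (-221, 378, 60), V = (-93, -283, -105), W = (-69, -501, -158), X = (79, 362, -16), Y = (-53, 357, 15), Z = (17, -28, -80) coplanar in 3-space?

The plane through U, V, W has normal n = UV × UW = (-937, 2824, -12040) and equation n·P = 552149.
Checking the remaining points: n·X = 1140905, n·Y = 877229, n·Z = 868199.
Since n·X = 1140905 ≠ 552149, X is off the plane and the points are not all coplanar.

No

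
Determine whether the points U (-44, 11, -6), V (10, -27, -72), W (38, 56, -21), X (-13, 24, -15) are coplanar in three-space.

The four points are coplanar iff the 3×3 determinant with rows UV, UW, UX is zero.
Rows: (54, -38, -66), (82, 45, -15), (31, 13, -9).
Expanding along the first row: (54)(-210) − (-38)(-273) + (-66)(-329) = 0.
Zero determinant ⇒ coplanar.

Yes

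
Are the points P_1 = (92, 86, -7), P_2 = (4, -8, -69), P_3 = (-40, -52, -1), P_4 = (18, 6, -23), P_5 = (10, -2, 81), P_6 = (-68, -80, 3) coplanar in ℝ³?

No

The plane through P_1, P_2, P_3 has normal n = P_1P_2 × P_1P_3 = (-9120, 8712, -264) and equation n·P = -87960.
Checking the remaining points: n·P_4 = -105816, n·P_5 = -130008, n·P_6 = -77592.
Since n·P_4 = -105816 ≠ -87960, P_4 is off the plane and the points are not all coplanar.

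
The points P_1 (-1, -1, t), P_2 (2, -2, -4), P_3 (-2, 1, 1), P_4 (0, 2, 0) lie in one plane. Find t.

-1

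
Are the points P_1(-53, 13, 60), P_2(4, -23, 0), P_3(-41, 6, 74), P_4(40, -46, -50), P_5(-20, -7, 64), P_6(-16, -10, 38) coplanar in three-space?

Yes

The plane through P_1, P_2, P_3 has normal n = P_1P_2 × P_1P_3 = (-924, -1518, 33) and equation n·P = 31218.
Checking the remaining points: n·P_4 = 31218, n·P_5 = 31218, n·P_6 = 31218.
All equal 31218, so all 6 points lie in one plane.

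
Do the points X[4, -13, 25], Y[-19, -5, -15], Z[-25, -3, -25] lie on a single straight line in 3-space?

XY = (-23, 8, -40), XZ = (-29, 10, -50).
XY × XZ = (0, 10, 2).
The cross product is nonzero, so the points do not lie on one line.

No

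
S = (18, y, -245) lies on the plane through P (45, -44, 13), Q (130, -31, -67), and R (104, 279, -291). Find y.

310

Coplanarity requires PQ · (PR × PS) = 0.
PQ = (85, 13, -80), PR = (59, 323, -304); the triple product is linear in y with coefficient 21120 and constant term -6547200.
Setting it to zero: y = 310.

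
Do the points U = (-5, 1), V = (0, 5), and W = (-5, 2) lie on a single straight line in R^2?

UV = (5, 4), UW = (0, 1).
Twice the signed area of △UVW is (5)(1) − (4)(0) = 5.
The area is nonzero, so the three points are not collinear.

No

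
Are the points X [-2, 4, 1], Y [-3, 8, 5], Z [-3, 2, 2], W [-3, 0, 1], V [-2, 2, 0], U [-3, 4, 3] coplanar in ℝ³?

The plane through X, Y, Z has normal n = XY × XZ = (12, -3, 6) and equation n·P = -30.
Checking the remaining points: n·W = -30, n·V = -30, n·U = -30.
All equal -30, so all 6 points lie in one plane.

Yes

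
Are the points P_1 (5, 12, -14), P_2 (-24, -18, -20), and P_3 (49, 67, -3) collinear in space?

P_1P_2 = (-29, -30, -6), P_1P_3 = (44, 55, 11).
Comparing components 3 and 1: (-6)(44) − (-29)(11) = 55 ≠ 0, so P_1P_2 and P_1P_3 are not parallel and the points are not collinear.

No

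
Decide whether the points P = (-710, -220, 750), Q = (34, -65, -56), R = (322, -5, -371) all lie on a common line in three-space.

No

PQ = (744, 155, -806), PR = (1032, 215, -1121).
Comparing components 2 and 3: (155)(-1121) − (-806)(215) = -465 ≠ 0, so PQ and PR are not parallel and the points are not collinear.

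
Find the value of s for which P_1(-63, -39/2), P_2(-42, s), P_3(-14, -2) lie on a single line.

The three points are collinear iff det[P_1P_2; P_1P_3] = 0.
This determinant is linear in s: (-49)s + (-588) = 0, so s = -12.

-12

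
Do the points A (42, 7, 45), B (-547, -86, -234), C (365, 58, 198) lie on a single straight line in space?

Yes

AB = (-589, -93, -279), AC = (323, 51, 153).
Each component of AC is -17/31 times the corresponding component of AB, so AC = -17/31·AB and the points are collinear.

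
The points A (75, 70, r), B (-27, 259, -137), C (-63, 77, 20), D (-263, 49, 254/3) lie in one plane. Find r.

-3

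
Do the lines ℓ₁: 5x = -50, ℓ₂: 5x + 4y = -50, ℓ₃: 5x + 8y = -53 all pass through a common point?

No

Intersecting ℓ₁ and ℓ₂: solving the 2×2 system gives (x, y) = (-10, 0).
Substitute into ℓ₃: (5)(-10) + (8)(0) = -50.
But ℓ₃ requires -53 ≠ -50, so the three lines have no common point.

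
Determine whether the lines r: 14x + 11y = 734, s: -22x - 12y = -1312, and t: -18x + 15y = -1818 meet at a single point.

Lines aᵢx + bᵢy = cᵢ with pairwise distinct directions are concurrent exactly when det[aᵢ bᵢ cᵢ] = 0.
Here the determinant is 0.
It vanishes, so the lines are concurrent at (76, -30).

Yes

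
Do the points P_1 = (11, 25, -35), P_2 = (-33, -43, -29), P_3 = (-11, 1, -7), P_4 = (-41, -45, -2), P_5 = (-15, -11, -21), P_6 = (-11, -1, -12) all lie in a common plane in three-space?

Yes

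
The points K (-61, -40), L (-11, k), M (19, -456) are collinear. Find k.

-300

The three points are collinear iff det[KL; KM] = 0.
This determinant is linear in k: (-80)k + (-24000) = 0, so k = -300.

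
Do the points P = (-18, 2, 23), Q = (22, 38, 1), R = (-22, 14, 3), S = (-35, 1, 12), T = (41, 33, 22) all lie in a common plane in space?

The plane through P, Q, R has normal n = PQ × PR = (-456, 888, 624) and equation n·X = 24336.
Checking the remaining points: n·S = 24336, n·T = 24336.
All equal 24336, so all 5 points lie in one plane.

Yes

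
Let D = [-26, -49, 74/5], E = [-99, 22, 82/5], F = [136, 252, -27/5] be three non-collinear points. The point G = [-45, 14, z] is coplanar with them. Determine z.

The plane through D, E, F has equation −(9579/5)x − (6077/5)y − 33475z = -1930323/5.
Substituting G: (-33475)z + (345977/5) = -1930323/5, so z = 68/5.

68/5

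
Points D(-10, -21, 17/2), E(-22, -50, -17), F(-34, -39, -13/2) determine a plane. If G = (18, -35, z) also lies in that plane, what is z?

-11/2

The plane through D, E, F has equation −24x + 432y − 480z = -12912.
Substituting G: (-480)z + (-15552) = -12912, so z = -11/2.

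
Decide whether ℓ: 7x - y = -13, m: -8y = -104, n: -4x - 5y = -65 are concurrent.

Lines aᵢx + bᵢy = cᵢ with pairwise distinct directions are concurrent exactly when det[aᵢ bᵢ cᵢ] = 0.
Here the determinant is 0.
It vanishes, so the lines are concurrent at (0, 13).

Yes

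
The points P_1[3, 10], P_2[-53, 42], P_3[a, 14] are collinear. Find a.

-4

Collinearity: (P_3 − P_1) must be parallel to (P_2 − P_1) = (-56, 32).
Cross-multiplying the components: (a − 3)·(32) = (4)·(-56).
Solving gives a = -4.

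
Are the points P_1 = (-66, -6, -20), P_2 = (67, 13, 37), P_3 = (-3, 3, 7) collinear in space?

P_1P_2 = (133, 19, 57), P_1P_3 = (63, 9, 27).
P_1P_2 × P_1P_3 = (0, 0, 0).
The cross product vanishes, so the three points are collinear.

Yes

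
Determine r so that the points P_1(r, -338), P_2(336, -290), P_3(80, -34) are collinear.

The three points are collinear iff det[P_1P_2; P_1P_3] = 0.
This determinant is linear in r: (-256)r + (98304) = 0, so r = 384.

384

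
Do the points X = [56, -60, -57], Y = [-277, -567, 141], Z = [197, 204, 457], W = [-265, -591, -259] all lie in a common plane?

No

The four points are coplanar iff the 3×3 determinant with rows XY, XZ, XW is zero.
Rows: (-333, -507, 198), (141, 264, 514), (-321, -531, -202).
Expanding along the first row: (-333)(219606) − (-507)(136512) + (198)(9873) = -1962360.
Nonzero ⇒ not coplanar.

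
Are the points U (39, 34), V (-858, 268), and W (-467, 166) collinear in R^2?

UV = (-897, 234), UW = (-506, 132).
det[UV; UW] = (-897)(132) − (234)(-506) = 0.
The determinant is zero, so the points are collinear.

Yes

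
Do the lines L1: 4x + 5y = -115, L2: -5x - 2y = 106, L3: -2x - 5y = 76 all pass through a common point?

The three lines meet at one point iff the augmented coefficient matrix [aᵢ bᵢ cᵢ] has rank < 3, i.e. its determinant vanishes.
Here the determinant is -63.
Nonzero, so no common point exists.

No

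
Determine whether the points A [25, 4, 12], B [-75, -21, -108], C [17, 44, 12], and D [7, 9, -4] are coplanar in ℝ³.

No

With A as base: AB = (-100, -25, -120), AC = (-8, 40, 0), AD = (-18, 5, -16).
AC × AD = (-640, -128, 680).
AB · (AC × AD) = -14400.
Since -14400 ≠ 0, the four points are not coplanar.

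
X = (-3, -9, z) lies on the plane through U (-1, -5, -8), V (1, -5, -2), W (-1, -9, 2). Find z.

-4

Coplanarity requires UV · (UW × UX) = 0.
UV = (2, 0, 6), UW = (0, -4, 10); the triple product is linear in z with coefficient -8 and constant term -32.
Setting it to zero: z = -4.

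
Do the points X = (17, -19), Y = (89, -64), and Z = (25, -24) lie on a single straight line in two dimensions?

XY = (72, -45), XZ = (8, -5).
det[XY; XZ] = (72)(-5) − (-45)(8) = 0.
The determinant is zero, so the points are collinear.

Yes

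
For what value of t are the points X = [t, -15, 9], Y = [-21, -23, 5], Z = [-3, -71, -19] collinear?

Collinearity requires XY × XZ = 0; each component is linear in t.
The y-component gives (-24)t + (-576) = 0, so t = -24.
The remaining components then also vanish.

-24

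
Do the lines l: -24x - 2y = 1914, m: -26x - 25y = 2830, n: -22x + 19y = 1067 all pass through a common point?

No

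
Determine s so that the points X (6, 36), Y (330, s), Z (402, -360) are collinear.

-288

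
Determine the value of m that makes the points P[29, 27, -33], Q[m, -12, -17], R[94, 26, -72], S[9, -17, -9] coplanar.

20

The points are coplanar iff PQ · (PR × PS) = 0.
Expanding, this is linear in m: (-1740)m + (34800) = 0.
So m = 20.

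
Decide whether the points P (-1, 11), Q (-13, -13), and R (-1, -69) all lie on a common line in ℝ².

PQ = (-12, -24), PR = (0, -80).
If collinear, PR would be a scalar multiple of PQ. But (-12)·(-80) ≠ (-24)·(0) (difference 960), so they are not parallel; the points are not collinear.

No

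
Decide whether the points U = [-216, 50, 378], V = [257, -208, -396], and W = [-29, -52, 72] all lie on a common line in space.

Yes

UV = (473, -258, -774), UW = (187, -102, -306).
UV × UW = (0, 0, 0).
The cross product vanishes, so the three points are collinear.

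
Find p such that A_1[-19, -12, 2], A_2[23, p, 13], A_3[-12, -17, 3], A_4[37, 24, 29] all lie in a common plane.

-22

Normal to plane A_1A_3A_4: n = (-171, -133, 532); plane equation n·P = 5909.
Requiring n·A_2 = 5909: (-133)p + (2983) = 5909.
So p = -22.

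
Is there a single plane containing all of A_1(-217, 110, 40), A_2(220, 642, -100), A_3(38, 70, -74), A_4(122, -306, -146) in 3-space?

No

A normal to the plane through A_1, A_2, A_3 is n = A_1A_2 × A_1A_3 = (-66248, 14118, -153140).
The plane has equation n·P = 9803196. For A_4: n·A_4 = 9956076.
9956076 ≠ 9803196, so A_4 is off the plane.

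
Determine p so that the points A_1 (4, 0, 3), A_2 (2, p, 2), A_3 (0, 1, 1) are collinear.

Collinearity requires A_1A_2 × A_1A_3 = 0; each component is linear in p.
The x-component gives (-2)p + (1) = 0, so p = 1/2.
The remaining components then also vanish.

1/2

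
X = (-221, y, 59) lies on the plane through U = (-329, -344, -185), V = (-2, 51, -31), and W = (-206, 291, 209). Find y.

Coplanarity requires UV · (UW × UX) = 0.
UV = (327, 395, 154), UW = (123, 635, 394); the triple product is linear in y with coefficient -109896 and constant term 7253136.
Setting it to zero: y = 66.

66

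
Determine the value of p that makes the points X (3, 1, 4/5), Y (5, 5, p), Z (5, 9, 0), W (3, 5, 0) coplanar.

Coplanarity ⇔ det[XY; XZ; XW] = 0.
Expanding, this is linear in p: (8)p + (-32/5) = 0.
So p = 4/5.

4/5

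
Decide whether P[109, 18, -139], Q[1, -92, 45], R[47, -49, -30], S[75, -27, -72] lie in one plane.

The four points are coplanar iff the 3×3 determinant with rows PQ, PR, PS is zero.
Rows: (-108, -110, 184), (-62, -67, 109), (-34, -45, 67).
Expanding along the first row: (-108)(416) − (-110)(-448) + (184)(512) = 0.
Zero determinant ⇒ coplanar.

Yes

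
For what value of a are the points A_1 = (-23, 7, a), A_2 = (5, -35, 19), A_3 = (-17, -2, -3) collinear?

-9

Collinearity requires A_1A_2 × A_1A_3 = 0; each component is linear in a.
The x-component gives (33)a + (297) = 0, so a = -9.
The remaining components then also vanish.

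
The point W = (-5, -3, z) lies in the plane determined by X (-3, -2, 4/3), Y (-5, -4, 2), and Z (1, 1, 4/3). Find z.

2/3

A normal to the plane is n = XY × XZ = (-2, 8/3, 2).
W lies in the plane iff n · XW = 0.
This gives (2)z + (-4/3) = 0, so z = 2/3.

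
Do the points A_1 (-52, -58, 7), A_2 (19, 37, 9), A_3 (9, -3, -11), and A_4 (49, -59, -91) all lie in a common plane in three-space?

Yes

The four points are coplanar iff the 3×3 determinant with rows A_1A_2, A_1A_3, A_1A_4 is zero.
Rows: (71, 95, 2), (61, 55, -18), (101, -1, -98).
Expanding along the first row: (71)(-5408) − (95)(-4160) + (2)(-5616) = 0.
Zero determinant ⇒ coplanar.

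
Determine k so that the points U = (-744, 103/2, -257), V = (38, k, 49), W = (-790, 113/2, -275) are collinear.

Direction UW = (-46, 5, -18). From the x-coordinate of V, the parameter along the line is τ = (38 − (-744))/(-46) = -17.
Then k = 103/2 + (-17)·(5) = -67/2.

-67/2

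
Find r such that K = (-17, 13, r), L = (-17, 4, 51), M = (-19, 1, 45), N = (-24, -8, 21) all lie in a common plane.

105

Coplanarity ⇔ det[KL; KM; KN] = 0.
Expanding, this is linear in r: (-3)r + (315) = 0.
So r = 105.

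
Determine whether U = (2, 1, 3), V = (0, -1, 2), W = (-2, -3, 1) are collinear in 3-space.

UV = (-2, -2, -1), UW = (-4, -4, -2).
UV × UW = (0, 0, 0).
The cross product vanishes, so the three points are collinear.

Yes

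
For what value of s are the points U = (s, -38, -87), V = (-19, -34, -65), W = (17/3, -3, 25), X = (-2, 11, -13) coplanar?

The points are coplanar iff UV · (UW × UX) = 0.
Expanding, this is linear in s: (2438)s + (180412/3) = 0.
So s = -74/3.

-74/3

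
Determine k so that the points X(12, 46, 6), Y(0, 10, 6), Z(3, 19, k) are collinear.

6

Direction XY = (-12, -36, 0). From the x-coordinate of Z, the parameter along the line is τ = (3 − 12)/(-12) = 3/4.
Then k = 6 + 3/4·(0) = 6.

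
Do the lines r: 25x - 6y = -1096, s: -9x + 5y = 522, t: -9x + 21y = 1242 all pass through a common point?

No

Intersecting r and s: solving the 2×2 system gives (x, y) = (-2348/71, 3186/71).
Substitute into t: (-9)(-2348/71) + (21)(3186/71) = 88038/71.
But t requires 1242 ≠ 88038/71, so the three lines have no common point.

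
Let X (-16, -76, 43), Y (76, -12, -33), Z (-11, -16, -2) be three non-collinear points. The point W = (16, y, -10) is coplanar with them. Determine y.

-17

Coplanarity requires XY · (XZ × XW) = 0.
XY = (92, 64, -76), XZ = (5, 60, -45); the triple product is linear in y with coefficient 3760 and constant term 63920.
Setting it to zero: y = -17.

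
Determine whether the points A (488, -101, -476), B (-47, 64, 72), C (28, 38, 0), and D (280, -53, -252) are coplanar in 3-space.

A normal to the plane through A, B, C is n = AB × AC = (2368, 2580, 1535).
The plane has equation n·P = 164344. For D: n·D = 139480.
139480 ≠ 164344, so D is off the plane.

No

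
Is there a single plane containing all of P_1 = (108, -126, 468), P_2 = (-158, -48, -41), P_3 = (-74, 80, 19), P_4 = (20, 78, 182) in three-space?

The four points are coplanar iff the 3×3 determinant with rows P_1P_2, P_1P_3, P_1P_4 is zero.
Rows: (-266, 78, -509), (-182, 206, -449), (-88, 204, -286).
Expanding along the first row: (-266)(32680) − (78)(12540) + (-509)(-19000) = 0.
Zero determinant ⇒ coplanar.

Yes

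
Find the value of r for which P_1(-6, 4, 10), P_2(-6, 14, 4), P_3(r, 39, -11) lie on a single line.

Direction P_1P_2 = (0, 10, -6). From the y-coordinate of P_3, the parameter along the line is τ = (39 − 4)/10 = 7/2.
Then r = (-6) + 7/2·(0) = -6.

-6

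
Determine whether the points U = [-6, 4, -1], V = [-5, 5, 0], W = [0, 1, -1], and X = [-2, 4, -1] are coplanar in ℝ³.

No

A normal to the plane through U, V, W is n = UV × UW = (3, 6, -9).
The plane has equation n·P = 15. For X: n·X = 27.
27 ≠ 15, so X is off the plane.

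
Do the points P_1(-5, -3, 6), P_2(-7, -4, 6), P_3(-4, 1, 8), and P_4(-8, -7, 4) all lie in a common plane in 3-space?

With P_1 as base: P_1P_2 = (-2, -1, 0), P_1P_3 = (1, 4, 2), P_1P_4 = (-3, -4, -2).
P_1P_3 × P_1P_4 = (0, -4, 8).
P_1P_2 · (P_1P_3 × P_1P_4) = 4.
Since 4 ≠ 0, the four points are not coplanar.

No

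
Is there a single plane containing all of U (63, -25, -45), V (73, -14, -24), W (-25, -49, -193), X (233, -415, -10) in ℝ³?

No

With U as base: UV = (10, 11, 21), UW = (-88, -24, -148), UX = (170, -390, 35).
UW × UX = (-58560, -22080, 38400).
UV · (UW × UX) = -22080.
Since -22080 ≠ 0, the four points are not coplanar.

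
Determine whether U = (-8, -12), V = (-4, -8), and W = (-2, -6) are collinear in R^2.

UV = (4, 4), UW = (6, 6).
det[UV; UW] = (4)(6) − (4)(6) = 0.
The determinant is zero, so the points are collinear.

Yes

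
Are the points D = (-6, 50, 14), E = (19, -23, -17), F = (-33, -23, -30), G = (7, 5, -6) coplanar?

No

A normal to the plane through D, E, F is n = DE × DF = (949, 1937, -3796).
The plane has equation n·P = 38012. For G: n·G = 39104.
39104 ≠ 38012, so G is off the plane.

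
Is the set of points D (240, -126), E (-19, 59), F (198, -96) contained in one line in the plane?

Yes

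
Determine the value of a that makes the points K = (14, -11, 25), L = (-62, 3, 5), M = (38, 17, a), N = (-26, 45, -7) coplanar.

Coplanarity ⇔ det[KL; KM; KN] = 0.
Expanding, this is linear in a: (3696)a + (-62832) = 0.
So a = 17.

17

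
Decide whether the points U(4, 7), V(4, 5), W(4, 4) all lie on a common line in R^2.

UV = (0, -2), UW = (0, -3).
det[UV; UW] = (0)(-3) − (-2)(0) = 0.
The determinant is zero, so the points are collinear.

Yes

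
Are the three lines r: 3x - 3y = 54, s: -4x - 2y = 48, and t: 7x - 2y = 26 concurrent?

Yes

Lines aᵢx + bᵢy = cᵢ with pairwise distinct directions are concurrent exactly when det[aᵢ bᵢ cᵢ] = 0.
Here the determinant is 0.
It vanishes, so the lines are concurrent at (-2, -20).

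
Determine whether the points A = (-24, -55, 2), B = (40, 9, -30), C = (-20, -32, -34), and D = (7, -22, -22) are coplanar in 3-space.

The four points are coplanar iff the 3×3 determinant with rows AB, AC, AD is zero.
Rows: (64, 64, -32), (4, 23, -36), (31, 33, -24).
Expanding along the first row: (64)(636) − (64)(1020) + (-32)(-581) = -5984.
Nonzero ⇒ not coplanar.

No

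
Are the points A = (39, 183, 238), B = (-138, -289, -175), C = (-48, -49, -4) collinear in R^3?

AB = (-177, -472, -413), AC = (-87, -232, -242).
Comparing components 2 and 3: (-472)(-242) − (-413)(-232) = 18408 ≠ 0, so AB and AC are not parallel and the points are not collinear.

No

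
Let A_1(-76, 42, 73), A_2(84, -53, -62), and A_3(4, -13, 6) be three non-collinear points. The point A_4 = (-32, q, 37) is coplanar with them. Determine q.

A normal to the plane is n = A_1A_2 × A_1A_3 = (-1060, -80, -1200).
A_4 lies in the plane iff n · A_1A_4 = 0.
This gives (-80)q + (-80) = 0, so q = -1.

-1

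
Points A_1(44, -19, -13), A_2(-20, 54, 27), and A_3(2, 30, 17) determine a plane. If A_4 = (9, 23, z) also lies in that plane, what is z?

16

Coplanarity requires A_1A_2 · (A_1A_3 × A_1A_4) = 0.
A_1A_2 = (-64, 73, 40), A_1A_3 = (-42, 49, 30); the triple product is linear in z with coefficient -70 and constant term 1120.
Setting it to zero: z = 16.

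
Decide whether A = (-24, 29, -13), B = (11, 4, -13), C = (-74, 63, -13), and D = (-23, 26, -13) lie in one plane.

Yes

A normal to the plane through A, B, C is n = AB × AC = (0, 0, -60).
The plane has equation n·P = 780. For D: n·D = 780.
Equal, so D lies in the plane and all four are coplanar.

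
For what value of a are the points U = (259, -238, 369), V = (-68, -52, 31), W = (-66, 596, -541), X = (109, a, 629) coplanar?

-622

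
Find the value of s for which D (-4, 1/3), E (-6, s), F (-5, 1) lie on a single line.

Collinearity: (E − D) must be parallel to (F − D) = (-1, 2/3).
Cross-multiplying the components: (s − 1/3)·(-1) = (-2)·(2/3).
Solving gives s = 5/3.

5/3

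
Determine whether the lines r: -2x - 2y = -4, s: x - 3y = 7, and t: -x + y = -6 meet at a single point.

Intersecting r and s: solving the 2×2 system gives (x, y) = (13/4, -5/4).
Substitute into t: (-1)(13/4) + (1)(-5/4) = -9/2.
But t requires -6 ≠ -9/2, so the three lines have no common point.

No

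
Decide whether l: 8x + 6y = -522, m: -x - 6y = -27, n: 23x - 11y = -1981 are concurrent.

Intersecting l and m: solving the 2×2 system gives (x, y) = (-549/7, 123/7).
Substitute into n: (23)(-549/7) + (-11)(123/7) = -13980/7.
But n requires -1981 ≠ -13980/7, so the three lines have no common point.

No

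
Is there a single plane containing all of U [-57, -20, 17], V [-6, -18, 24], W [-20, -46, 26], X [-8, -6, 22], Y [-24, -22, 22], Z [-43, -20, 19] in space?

The plane through U, V, W has normal n = UV × UW = (200, -200, -1400) and equation n·P = -31200.
Checking the remaining points: n·X = -31200, n·Y = -31200, n·Z = -31200.
All equal -31200, so all 6 points lie in one plane.

Yes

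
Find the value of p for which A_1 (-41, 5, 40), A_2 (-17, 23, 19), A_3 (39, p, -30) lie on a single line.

Direction A_1A_2 = (24, 18, -21). From the x-coordinate of A_3, the parameter along the line is τ = (39 − (-41))/24 = 10/3.
Then p = 5 + 10/3·(18) = 65.

65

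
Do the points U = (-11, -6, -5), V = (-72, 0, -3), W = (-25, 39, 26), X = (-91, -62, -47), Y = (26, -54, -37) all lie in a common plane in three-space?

No

The plane through U, V, W has normal n = UV × UW = (96, 1863, -2661) and equation n·P = 1071.
Checking the remaining points: n·X = 825, n·Y = 351.
Since n·X = 825 ≠ 1071, X is off the plane and the points are not all coplanar.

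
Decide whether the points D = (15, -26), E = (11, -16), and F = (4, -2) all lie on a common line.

No

DE = (-4, 10), DF = (-11, 24).
Twice the signed area of △DEF is (-4)(24) − (10)(-11) = 14.
The area is nonzero, so the three points are not collinear.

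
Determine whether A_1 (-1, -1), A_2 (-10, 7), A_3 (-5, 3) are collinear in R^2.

A_1A_2 = (-9, 8), A_1A_3 = (-4, 4).
det[A_1A_2; A_1A_3] = (-9)(4) − (8)(-4) = -4.
The determinant is nonzero, so they are not collinear.

No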